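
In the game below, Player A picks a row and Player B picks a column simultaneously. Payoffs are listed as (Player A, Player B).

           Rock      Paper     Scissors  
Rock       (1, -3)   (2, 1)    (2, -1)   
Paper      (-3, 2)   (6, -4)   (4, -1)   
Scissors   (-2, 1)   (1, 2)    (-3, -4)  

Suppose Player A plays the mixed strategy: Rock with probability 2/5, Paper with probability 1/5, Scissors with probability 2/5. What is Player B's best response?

Paper

Compute Player B's expected payoff from each pure strategy against the given mix.
Rock: (2/5)·(-3) + (1/5)·2 + (2/5)·1 = -2/5
Paper: (2/5)·1 + (1/5)·(-4) + (2/5)·2 = 2/5
Scissors: (2/5)·(-1) + (1/5)·(-1) + (2/5)·(-4) = -11/5
Highest expected payoff is 2/5, from Paper.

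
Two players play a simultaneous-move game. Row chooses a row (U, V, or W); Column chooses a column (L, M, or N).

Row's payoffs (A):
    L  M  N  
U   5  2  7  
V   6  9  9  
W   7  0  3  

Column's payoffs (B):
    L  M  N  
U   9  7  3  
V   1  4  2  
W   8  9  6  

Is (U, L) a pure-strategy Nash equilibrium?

Holding Column at L: Row gets 5 from U but could get 7 by switching to W. Row has a profitable deviation.

No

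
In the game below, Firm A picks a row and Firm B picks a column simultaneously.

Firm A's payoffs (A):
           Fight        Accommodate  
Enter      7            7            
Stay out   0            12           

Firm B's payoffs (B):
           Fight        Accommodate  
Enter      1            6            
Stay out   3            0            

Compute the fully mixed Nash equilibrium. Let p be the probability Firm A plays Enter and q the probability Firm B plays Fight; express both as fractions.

p = 3/8, q = 5/12

In a mixed NE each player is indifferent between their pure strategies, so the opponent's mix sets the indifference.
Firm B indifferent between Fight and Accommodate: p·1 + (1−p)·3 = p·6 + (1−p)·0 ⟹ 3 + (-2)p = 0 + 6p ⟹ p = 3/8.
Firm A indifferent between Enter and Stay out: q·7 + (1−q)·7 = q·0 + (1−q)·12 ⟹ 7 + 0q = 12 + (-12)q ⟹ q = 5/12.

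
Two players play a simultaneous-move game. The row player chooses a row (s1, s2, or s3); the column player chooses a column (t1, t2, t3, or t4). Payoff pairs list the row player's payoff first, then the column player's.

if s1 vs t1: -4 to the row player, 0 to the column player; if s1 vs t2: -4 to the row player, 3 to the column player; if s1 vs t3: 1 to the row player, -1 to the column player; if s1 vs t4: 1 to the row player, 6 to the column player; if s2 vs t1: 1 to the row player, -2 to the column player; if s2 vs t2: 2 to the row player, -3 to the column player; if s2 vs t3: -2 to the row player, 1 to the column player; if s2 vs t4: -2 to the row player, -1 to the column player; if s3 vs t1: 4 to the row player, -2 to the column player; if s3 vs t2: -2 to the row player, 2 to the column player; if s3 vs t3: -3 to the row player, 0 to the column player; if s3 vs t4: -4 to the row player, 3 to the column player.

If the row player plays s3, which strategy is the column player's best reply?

t4

With the row player fixed at s3, the column player's payoffs are: t1 → -2, t2 → 2, t3 → 0, t4 → 3.
The maximum is 3, achieved by t4.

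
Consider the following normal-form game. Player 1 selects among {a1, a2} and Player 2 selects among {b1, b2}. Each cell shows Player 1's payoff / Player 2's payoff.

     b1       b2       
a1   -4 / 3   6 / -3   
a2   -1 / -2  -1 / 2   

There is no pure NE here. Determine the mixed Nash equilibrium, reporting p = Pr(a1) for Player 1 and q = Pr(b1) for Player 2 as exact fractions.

In a mixed NE each player is indifferent between their pure strategies, so the opponent's mix sets the indifference.
Player 2 indifferent between b1 and b2: p·3 + (1−p)·(-2) = p·(-3) + (1−p)·2 ⟹ (-2) + 5p = 2 + (-5)p ⟹ p = 2/5.
Player 1 indifferent between a1 and a2: q·(-4) + (1−q)·6 = q·(-1) + (1−q)·(-1) ⟹ 6 + (-10)q = (-1) + 0q ⟹ q = 7/10.

p = 2/5, q = 7/10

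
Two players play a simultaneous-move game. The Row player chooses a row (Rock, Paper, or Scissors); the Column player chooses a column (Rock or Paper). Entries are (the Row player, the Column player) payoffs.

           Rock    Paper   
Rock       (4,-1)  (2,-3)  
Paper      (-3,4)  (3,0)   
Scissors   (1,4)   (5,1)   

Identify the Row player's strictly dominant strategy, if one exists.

None

A strategy is strictly dominant if it gives the Row player a strictly higher payoff than every other strategy, against every choice by the opponent.
Rock is not dominant: against Paper, Paper gives 3 > 2.
Paper is not dominant: against Rock, Rock gives 4 > -3.
Scissors is not dominant: against Rock, Rock gives 4 > 1.
No single strategy is best against every opponent action.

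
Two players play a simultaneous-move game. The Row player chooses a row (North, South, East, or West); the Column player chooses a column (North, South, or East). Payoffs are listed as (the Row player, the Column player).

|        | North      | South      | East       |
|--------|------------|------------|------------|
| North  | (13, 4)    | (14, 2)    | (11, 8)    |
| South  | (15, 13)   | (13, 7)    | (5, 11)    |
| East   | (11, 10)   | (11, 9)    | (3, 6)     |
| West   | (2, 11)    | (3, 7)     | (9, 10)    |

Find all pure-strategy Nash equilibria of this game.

(North, East) and (South, North)

Find each player's best response to every opponent strategy; NE are the intersections.
The Row player's best responses — vs North: South (payoff 15); vs South: North (payoff 14); vs East: North (payoff 11).
The Column player's best responses — vs North: East (payoff 8); vs South: North (payoff 13); vs East: North (payoff 10); vs West: North (payoff 11).
Mutual best responses occur at (North, East) and (South, North); at each, neither player gains by switching.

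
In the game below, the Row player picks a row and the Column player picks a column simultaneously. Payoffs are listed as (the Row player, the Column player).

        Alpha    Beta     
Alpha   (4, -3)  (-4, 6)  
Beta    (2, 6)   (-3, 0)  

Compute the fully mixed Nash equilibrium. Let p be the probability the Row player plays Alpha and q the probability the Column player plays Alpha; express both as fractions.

In a mixed NE each player is indifferent between their pure strategies, so the opponent's mix sets the indifference.
The Column player indifferent between Alpha and Beta: p·(-3) + (1−p)·6 = p·6 + (1−p)·0 ⟹ 6 + (-9)p = 0 + 6p ⟹ p = 2/5.
The Row player indifferent between Alpha and Beta: q·4 + (1−q)·(-4) = q·2 + (1−q)·(-3) ⟹ (-4) + 8q = (-3) + 5q ⟹ q = 1/3.

p = 2/5, q = 1/3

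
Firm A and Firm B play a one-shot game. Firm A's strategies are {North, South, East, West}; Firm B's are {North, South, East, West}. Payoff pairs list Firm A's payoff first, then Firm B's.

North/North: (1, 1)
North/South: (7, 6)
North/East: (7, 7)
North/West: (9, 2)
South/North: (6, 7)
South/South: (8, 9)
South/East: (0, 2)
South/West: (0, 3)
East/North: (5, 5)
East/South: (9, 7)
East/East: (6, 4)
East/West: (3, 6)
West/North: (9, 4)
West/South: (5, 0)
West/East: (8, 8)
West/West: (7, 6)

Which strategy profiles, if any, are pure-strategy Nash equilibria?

Check mutual best responses: a cell is a NE iff neither player can gain by unilaterally deviating.
Firm A's best responses — vs North: West (payoff 9); vs South: East (payoff 9); vs East: West (payoff 8); vs West: North (payoff 9).
Firm B's best responses — vs North: East (payoff 7); vs South: South (payoff 9); vs East: South (payoff 7); vs West: East (payoff 8).
Mutual best responses occur at (East, South) and (West, East); at each, neither player gains by switching.

(East, South) and (West, East)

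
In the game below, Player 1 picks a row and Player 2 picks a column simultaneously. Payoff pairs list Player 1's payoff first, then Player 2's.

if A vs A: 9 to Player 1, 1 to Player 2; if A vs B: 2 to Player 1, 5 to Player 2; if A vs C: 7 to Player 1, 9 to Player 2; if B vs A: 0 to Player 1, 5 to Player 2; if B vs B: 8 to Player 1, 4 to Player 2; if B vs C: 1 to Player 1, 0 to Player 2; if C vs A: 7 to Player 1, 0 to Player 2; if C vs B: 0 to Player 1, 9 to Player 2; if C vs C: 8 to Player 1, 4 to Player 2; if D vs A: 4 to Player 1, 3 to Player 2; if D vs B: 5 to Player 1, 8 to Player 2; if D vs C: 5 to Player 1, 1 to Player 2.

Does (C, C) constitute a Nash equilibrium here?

No

Holding Player 2 at C: Player 1 gets 8 from C, versus 7 from A, 1 from B, 5 from D. No profitable deviation for Player 1.
Holding Player 1 at C: Player 2 gets 4 from C but could get 9 by switching to B. Player 2 has a profitable deviation.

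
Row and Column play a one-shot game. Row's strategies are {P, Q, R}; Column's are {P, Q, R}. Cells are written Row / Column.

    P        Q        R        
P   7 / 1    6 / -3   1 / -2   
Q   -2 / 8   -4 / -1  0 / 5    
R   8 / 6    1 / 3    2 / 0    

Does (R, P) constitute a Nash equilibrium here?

Yes

Holding Column at P: Row gets 8 from R, versus 7 from P, -2 from Q. No profitable deviation for Row.
Holding Row at R: Column gets 6 from P, versus 3 from Q, 0 from R. No profitable deviation for Column either.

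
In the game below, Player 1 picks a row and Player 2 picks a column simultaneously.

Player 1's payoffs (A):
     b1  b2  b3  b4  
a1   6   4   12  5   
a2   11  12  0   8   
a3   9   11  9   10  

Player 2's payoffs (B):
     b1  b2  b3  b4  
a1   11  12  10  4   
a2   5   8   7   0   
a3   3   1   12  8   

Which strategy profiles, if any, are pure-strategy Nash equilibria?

(a2, b2)

Find each player's best response to every opponent strategy; NE are the intersections.
Player 1's best responses — vs b1: a2 (payoff 11); vs b2: a2 (payoff 12); vs b3: a1 (payoff 12); vs b4: a3 (payoff 10).
Player 2's best responses — vs a1: b2 (payoff 12); vs a2: b2 (payoff 8); vs a3: b3 (payoff 12).
The only mutual best response is (a2, b2); neither player gains by switching there.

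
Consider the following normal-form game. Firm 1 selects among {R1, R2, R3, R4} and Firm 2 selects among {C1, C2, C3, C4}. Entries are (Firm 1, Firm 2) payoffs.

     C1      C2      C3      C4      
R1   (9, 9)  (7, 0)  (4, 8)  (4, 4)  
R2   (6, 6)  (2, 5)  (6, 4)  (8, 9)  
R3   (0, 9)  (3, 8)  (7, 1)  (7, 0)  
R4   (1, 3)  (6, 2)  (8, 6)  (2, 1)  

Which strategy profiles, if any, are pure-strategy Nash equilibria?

(R1, C1), (R2, C4), and (R4, C3)

Find each player's best response to every opponent strategy; NE are the intersections.
Firm 1's best responses — vs C1: R1 (payoff 9); vs C2: R1 (payoff 7); vs C3: R4 (payoff 8); vs C4: R2 (payoff 8).
Firm 2's best responses — vs R1: C1 (payoff 9); vs R2: C4 (payoff 9); vs R3: C1 (payoff 9); vs R4: C3 (payoff 6).
Mutual best responses occur at (R1, C1), (R2, C4), and (R4, C3); at each, neither player gains by switching.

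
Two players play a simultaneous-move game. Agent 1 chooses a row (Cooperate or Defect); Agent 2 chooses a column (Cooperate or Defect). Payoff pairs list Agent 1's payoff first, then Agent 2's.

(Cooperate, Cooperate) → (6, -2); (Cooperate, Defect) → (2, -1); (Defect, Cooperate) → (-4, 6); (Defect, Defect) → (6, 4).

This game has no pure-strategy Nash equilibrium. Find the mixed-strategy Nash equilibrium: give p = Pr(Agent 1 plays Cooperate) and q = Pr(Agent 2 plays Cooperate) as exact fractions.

Each player's mixing probability is pinned down by making the *other* player indifferent.
Agent 2 indifferent between Cooperate and Defect: p·(-2) + (1−p)·6 = p·(-1) + (1−p)·4 ⟹ 6 + (-8)p = 4 + (-5)p ⟹ p = 2/3.
Agent 1 indifferent between Cooperate and Defect: q·6 + (1−q)·2 = q·(-4) + (1−q)·6 ⟹ 2 + 4q = 6 + (-10)q ⟹ q = 2/7.

p = 2/3, q = 2/7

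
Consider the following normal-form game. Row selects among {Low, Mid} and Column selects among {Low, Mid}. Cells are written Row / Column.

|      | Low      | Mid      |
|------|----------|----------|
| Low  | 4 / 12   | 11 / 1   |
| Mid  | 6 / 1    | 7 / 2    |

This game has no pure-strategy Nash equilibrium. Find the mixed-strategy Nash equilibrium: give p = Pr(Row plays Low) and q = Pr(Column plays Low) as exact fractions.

In a mixed NE each player is indifferent between their pure strategies, so the opponent's mix sets the indifference.
Column indifferent between Low and Mid: p·12 + (1−p)·1 = p·1 + (1−p)·2 ⟹ 1 + 11p = 2 + (-1)p ⟹ p = 1/12.
Row indifferent between Low and Mid: q·4 + (1−q)·11 = q·6 + (1−q)·7 ⟹ 11 + (-7)q = 7 + (-1)q ⟹ q = 2/3.

p = 1/12, q = 2/3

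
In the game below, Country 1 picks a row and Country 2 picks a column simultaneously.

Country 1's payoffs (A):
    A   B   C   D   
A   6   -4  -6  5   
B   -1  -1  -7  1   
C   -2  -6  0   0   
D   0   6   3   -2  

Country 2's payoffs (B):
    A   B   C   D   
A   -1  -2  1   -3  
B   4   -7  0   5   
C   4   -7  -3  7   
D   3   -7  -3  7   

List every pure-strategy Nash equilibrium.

No pure-strategy Nash equilibrium

Check mutual best responses: a cell is a NE iff neither player can gain by unilaterally deviating.
Country 1's best responses — vs A: A (payoff 6); vs B: D (payoff 6); vs C: D (payoff 3); vs D: A (payoff 5).
Country 2's best responses — vs A: C (payoff 1); vs B: D (payoff 5); vs C: D (payoff 7); vs D: D (payoff 7).
No cell has both players best-responding. For instance, Country 1's best reply to D is A, but against A Country 2 prefers C over D.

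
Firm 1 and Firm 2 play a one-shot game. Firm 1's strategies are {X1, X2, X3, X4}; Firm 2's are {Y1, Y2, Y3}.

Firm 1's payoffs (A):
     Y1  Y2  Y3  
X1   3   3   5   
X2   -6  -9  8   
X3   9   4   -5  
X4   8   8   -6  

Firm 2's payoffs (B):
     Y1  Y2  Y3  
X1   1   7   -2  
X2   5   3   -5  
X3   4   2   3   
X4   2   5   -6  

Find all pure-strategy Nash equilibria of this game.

Check mutual best responses: a cell is a NE iff neither player can gain by unilaterally deviating.
Firm 1's best responses — vs Y1: X3 (payoff 9); vs Y2: X4 (payoff 8); vs Y3: X2 (payoff 8).
Firm 2's best responses — vs X1: Y2 (payoff 7); vs X2: Y1 (payoff 5); vs X3: Y1 (payoff 4); vs X4: Y2 (payoff 5).
Mutual best responses occur at (X3, Y1) and (X4, Y2); at each, neither player gains by switching.

(X3, Y1) and (X4, Y2)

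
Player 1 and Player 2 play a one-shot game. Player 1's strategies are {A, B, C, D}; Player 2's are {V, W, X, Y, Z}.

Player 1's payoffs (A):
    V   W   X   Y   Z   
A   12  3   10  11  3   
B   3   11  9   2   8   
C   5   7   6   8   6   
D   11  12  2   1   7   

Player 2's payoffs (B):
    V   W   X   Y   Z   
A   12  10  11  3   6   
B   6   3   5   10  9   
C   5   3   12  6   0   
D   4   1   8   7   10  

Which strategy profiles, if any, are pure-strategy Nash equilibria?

(A, V)

Check mutual best responses: a cell is a NE iff neither player can gain by unilaterally deviating.
Player 1's best responses — vs V: A (payoff 12); vs W: D (payoff 12); vs X: A (payoff 10); vs Y: A (payoff 11); vs Z: B (payoff 8).
Player 2's best responses — vs A: V (payoff 12); vs B: Y (payoff 10); vs C: X (payoff 12); vs D: Z (payoff 10).
The only mutual best response is (A, V); neither player gains by switching there.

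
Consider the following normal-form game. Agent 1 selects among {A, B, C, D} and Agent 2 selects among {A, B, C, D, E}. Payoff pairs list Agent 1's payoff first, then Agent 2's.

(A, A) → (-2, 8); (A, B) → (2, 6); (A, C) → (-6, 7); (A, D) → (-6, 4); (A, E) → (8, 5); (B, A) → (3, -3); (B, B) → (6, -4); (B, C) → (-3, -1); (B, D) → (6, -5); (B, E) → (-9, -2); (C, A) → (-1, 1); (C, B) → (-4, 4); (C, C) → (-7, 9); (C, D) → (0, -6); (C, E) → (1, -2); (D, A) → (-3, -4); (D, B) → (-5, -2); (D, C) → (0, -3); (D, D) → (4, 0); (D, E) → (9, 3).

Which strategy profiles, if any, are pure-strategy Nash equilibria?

(D, E)

A profile is a Nash equilibrium when each player is best-responding to the other.
Agent 1's best responses — vs A: B (payoff 3); vs B: B (payoff 6); vs C: D (payoff 0); vs D: B (payoff 6); vs E: D (payoff 9).
Agent 2's best responses — vs A: A (payoff 8); vs B: C (payoff -1); vs C: C (payoff 9); vs D: E (payoff 3).
The only mutual best response is (D, E); neither player gains by switching there.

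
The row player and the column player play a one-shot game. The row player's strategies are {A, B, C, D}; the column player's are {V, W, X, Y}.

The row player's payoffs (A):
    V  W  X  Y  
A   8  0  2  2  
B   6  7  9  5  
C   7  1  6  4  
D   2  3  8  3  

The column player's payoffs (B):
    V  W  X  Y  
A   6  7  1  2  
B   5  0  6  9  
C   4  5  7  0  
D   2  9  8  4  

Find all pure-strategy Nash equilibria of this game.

Find each player's best response to every opponent strategy; NE are the intersections.
The row player's best responses — vs V: A (payoff 8); vs W: B (payoff 7); vs X: B (payoff 9); vs Y: B (payoff 5).
The column player's best responses — vs A: W (payoff 7); vs B: Y (payoff 9); vs C: X (payoff 7); vs D: W (payoff 9).
The only mutual best response is (B, Y); neither player gains by switching there.

(B, Y)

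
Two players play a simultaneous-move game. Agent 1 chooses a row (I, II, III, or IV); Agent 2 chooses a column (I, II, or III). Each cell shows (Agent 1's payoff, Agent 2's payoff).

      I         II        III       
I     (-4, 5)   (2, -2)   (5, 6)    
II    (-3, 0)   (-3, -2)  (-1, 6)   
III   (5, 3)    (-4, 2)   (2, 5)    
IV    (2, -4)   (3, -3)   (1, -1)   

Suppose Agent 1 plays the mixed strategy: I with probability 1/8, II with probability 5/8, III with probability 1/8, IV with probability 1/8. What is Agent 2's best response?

Agent 2's best reply maximizes expected payoff against the mix.
I: (1/8)·5 + (5/8)·0 + (1/8)·3 + (1/8)·(-4) = 1/2
II: (1/8)·(-2) + (5/8)·(-2) + (1/8)·2 + (1/8)·(-3) = -13/8
III: (1/8)·6 + (5/8)·6 + (1/8)·5 + (1/8)·(-1) = 5
Highest expected payoff is 5, from III.

III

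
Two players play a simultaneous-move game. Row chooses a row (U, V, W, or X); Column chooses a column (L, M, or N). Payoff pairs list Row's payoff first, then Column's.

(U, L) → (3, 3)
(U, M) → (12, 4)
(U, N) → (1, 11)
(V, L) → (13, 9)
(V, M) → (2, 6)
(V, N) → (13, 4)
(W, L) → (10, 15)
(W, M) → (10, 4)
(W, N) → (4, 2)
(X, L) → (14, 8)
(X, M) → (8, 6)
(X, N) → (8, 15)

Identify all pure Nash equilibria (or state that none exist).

A profile is a Nash equilibrium when each player is best-responding to the other.
Row's best responses — vs L: X (payoff 14); vs M: U (payoff 12); vs N: V (payoff 13).
Column's best responses — vs U: N (payoff 11); vs V: L (payoff 9); vs W: L (payoff 15); vs X: N (payoff 15).
No cell has both players best-responding. For instance, Row's best reply to L is X, but against X Column prefers N over L.

There is no pure-strategy Nash equilibrium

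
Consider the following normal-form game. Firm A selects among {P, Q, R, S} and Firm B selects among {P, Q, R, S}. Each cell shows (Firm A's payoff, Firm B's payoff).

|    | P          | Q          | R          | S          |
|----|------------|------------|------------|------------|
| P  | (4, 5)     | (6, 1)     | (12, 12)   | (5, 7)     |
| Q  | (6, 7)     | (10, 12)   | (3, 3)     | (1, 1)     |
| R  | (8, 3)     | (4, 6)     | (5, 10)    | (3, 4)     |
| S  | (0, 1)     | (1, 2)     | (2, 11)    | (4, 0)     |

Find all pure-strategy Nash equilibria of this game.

Check mutual best responses: a cell is a NE iff neither player can gain by unilaterally deviating.
Firm A's best responses — vs P: R (payoff 8); vs Q: Q (payoff 10); vs R: P (payoff 12); vs S: P (payoff 5).
Firm B's best responses — vs P: R (payoff 12); vs Q: Q (payoff 12); vs R: R (payoff 10); vs S: R (payoff 11).
Mutual best responses occur at (P, R) and (Q, Q); at each, neither player gains by switching.

(P, R) and (Q, Q)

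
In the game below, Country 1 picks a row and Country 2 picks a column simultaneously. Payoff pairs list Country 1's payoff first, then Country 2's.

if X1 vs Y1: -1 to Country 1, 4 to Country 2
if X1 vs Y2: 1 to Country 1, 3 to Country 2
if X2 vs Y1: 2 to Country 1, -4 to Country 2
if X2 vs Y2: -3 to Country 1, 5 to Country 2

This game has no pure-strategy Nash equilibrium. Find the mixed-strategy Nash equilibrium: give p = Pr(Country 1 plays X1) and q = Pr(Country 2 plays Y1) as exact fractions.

p = 9/10, q = 4/7

Each player's mixing probability is pinned down by making the *other* player indifferent.
Country 2 indifferent between Y1 and Y2: p·4 + (1−p)·(-4) = p·3 + (1−p)·5 ⟹ (-4) + 8p = 5 + (-2)p ⟹ p = 9/10.
Country 1 indifferent between X1 and X2: q·(-1) + (1−q)·1 = q·2 + (1−q)·(-3) ⟹ 1 + (-2)q = (-3) + 5q ⟹ q = 4/7.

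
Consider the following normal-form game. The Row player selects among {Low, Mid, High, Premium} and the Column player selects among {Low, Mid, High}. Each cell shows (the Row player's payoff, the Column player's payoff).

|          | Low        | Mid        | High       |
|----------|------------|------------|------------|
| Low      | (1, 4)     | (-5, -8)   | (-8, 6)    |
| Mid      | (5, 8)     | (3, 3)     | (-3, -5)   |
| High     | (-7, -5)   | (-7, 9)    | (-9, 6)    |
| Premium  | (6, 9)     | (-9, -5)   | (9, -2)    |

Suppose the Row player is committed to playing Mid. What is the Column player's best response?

Low

With the Row player fixed at Mid, the Column player's payoffs are: Low → 8, Mid → 3, High → -5.
The maximum is 8, achieved by Low.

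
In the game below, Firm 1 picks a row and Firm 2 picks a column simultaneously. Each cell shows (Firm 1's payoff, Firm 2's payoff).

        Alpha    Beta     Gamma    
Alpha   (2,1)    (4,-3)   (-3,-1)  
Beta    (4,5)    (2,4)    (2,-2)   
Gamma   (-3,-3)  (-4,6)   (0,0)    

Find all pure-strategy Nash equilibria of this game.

Find each player's best response to every opponent strategy; NE are the intersections.
Firm 1's best responses — vs Alpha: Beta (payoff 4); vs Beta: Alpha (payoff 4); vs Gamma: Beta (payoff 2).
Firm 2's best responses — vs Alpha: Alpha (payoff 1); vs Beta: Alpha (payoff 5); vs Gamma: Beta (payoff 6).
The only mutual best response is (Beta, Alpha); neither player gains by switching there.

(Beta, Alpha)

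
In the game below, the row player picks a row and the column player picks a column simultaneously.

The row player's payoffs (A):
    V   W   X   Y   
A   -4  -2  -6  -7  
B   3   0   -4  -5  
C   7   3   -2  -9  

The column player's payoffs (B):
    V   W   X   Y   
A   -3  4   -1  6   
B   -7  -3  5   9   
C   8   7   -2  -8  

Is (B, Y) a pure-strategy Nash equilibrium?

Holding the column player at Y: the row player gets -5 from B, versus -7 from A, -9 from C. No profitable deviation for the row player.
Holding the row player at B: the column player gets 9 from Y, versus -7 from V, -3 from W, 5 from X. No profitable deviation for the column player either.

Yes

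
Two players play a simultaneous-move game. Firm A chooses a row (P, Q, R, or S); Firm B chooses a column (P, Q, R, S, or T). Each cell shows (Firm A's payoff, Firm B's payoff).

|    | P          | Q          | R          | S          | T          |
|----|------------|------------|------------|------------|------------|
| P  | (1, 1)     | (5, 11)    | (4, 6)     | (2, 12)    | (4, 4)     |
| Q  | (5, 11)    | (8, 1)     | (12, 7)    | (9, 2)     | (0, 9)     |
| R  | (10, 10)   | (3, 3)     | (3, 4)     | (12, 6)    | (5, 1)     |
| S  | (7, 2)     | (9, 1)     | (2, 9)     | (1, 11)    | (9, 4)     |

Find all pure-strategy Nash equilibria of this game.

(R, P)

Find each player's best response to every opponent strategy; NE are the intersections.
Firm A's best responses — vs P: R (payoff 10); vs Q: S (payoff 9); vs R: Q (payoff 12); vs S: R (payoff 12); vs T: S (payoff 9).
Firm B's best responses — vs P: S (payoff 12); vs Q: P (payoff 11); vs R: P (payoff 10); vs S: S (payoff 11).
The only mutual best response is (R, P); neither player gains by switching there.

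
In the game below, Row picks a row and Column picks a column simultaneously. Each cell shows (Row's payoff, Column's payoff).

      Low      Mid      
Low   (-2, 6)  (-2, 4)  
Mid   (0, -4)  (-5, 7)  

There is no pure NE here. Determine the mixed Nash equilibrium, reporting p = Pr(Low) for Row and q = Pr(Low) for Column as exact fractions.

p = 11/13, q = 3/5

Each player's mixing probability is pinned down by making the *other* player indifferent.
Column indifferent between Low and Mid: p·6 + (1−p)·(-4) = p·4 + (1−p)·7 ⟹ (-4) + 10p = 7 + (-3)p ⟹ p = 11/13.
Row indifferent between Low and Mid: q·(-2) + (1−q)·(-2) = q·0 + (1−q)·(-5) ⟹ (-2) + 0q = (-5) + 5q ⟹ q = 3/5.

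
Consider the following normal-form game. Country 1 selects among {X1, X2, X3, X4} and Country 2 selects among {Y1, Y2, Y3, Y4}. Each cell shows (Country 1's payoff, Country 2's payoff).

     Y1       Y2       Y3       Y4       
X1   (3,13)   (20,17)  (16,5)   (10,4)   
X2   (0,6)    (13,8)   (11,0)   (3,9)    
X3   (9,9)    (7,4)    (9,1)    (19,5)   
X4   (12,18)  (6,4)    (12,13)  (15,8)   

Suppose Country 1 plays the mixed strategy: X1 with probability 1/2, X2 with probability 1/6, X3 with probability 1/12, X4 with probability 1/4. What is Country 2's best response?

Country 2's best reply maximizes expected payoff against the mix.
Y1: (1/2)·13 + (1/6)·6 + (1/12)·9 + (1/4)·18 = 51/4
Y2: (1/2)·17 + (1/6)·8 + (1/12)·4 + (1/4)·4 = 67/6
Y3: (1/2)·5 + (1/6)·0 + (1/12)·1 + (1/4)·13 = 35/6
Y4: (1/2)·4 + (1/6)·9 + (1/12)·5 + (1/4)·8 = 71/12
Highest expected payoff is 51/4, from Y1.

Y1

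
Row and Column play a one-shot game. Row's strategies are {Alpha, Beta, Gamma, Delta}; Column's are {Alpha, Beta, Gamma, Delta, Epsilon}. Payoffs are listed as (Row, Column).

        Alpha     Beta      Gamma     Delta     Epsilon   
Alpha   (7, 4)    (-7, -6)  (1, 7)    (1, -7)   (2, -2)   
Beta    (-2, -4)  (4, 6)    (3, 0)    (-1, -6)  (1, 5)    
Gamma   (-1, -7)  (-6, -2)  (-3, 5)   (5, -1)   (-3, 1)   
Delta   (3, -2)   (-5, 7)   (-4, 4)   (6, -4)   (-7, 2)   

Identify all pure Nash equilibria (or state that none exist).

(Beta, Beta)

Check mutual best responses: a cell is a NE iff neither player can gain by unilaterally deviating.
Row's best responses — vs Alpha: Alpha (payoff 7); vs Beta: Beta (payoff 4); vs Gamma: Beta (payoff 3); vs Delta: Delta (payoff 6); vs Epsilon: Alpha (payoff 2).
Column's best responses — vs Alpha: Gamma (payoff 7); vs Beta: Beta (payoff 6); vs Gamma: Gamma (payoff 5); vs Delta: Beta (payoff 7).
The only mutual best response is (Beta, Beta); neither player gains by switching there.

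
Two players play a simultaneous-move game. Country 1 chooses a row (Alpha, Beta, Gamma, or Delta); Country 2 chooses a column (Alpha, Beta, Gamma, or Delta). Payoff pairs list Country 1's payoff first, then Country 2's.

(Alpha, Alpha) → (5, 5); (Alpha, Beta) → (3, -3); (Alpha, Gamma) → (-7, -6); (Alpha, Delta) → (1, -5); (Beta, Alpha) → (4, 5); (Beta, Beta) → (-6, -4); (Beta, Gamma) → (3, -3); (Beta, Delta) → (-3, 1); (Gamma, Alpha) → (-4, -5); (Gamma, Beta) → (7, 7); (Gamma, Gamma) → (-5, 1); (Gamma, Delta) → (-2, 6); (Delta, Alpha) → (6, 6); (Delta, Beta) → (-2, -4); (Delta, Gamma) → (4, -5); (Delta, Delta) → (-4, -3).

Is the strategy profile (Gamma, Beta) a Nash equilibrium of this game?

Yes

Holding Country 2 at Beta: Country 1 gets 7 from Gamma, versus 3 from Alpha, -6 from Beta, -2 from Delta. No profitable deviation for Country 1.
Holding Country 1 at Gamma: Country 2 gets 7 from Beta, versus -5 from Alpha, 1 from Gamma, 6 from Delta. No profitable deviation for Country 2 either.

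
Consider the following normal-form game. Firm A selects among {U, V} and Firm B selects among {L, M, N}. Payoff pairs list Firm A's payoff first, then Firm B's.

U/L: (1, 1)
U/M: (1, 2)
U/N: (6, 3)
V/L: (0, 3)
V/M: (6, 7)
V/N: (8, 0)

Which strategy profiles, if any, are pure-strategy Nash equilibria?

(V, M)

A profile is a Nash equilibrium when each player is best-responding to the other.
Firm A's best responses — vs L: U (payoff 1); vs M: V (payoff 6); vs N: V (payoff 8).
Firm B's best responses — vs U: N (payoff 3); vs V: M (payoff 7).
The only mutual best response is (V, M); neither player gains by switching there.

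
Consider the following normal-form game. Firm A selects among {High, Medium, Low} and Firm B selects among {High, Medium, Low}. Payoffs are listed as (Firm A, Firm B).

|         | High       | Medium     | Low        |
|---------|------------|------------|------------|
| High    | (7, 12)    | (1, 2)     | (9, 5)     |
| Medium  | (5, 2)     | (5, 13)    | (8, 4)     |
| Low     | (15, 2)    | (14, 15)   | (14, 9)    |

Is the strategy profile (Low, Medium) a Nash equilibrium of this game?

Holding Firm B at Medium: Firm A gets 14 from Low, versus 1 from High, 5 from Medium. No profitable deviation for Firm A.
Holding Firm A at Low: Firm B gets 15 from Medium, versus 2 from High, 9 from Low. No profitable deviation for Firm B either.

Yes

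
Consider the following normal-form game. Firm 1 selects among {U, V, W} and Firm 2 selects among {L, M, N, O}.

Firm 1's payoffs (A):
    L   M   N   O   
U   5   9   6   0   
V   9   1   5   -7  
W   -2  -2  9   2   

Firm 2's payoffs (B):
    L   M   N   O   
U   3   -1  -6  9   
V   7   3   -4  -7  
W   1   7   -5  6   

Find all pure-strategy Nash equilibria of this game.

Check mutual best responses: a cell is a NE iff neither player can gain by unilaterally deviating.
Firm 1's best responses — vs L: V (payoff 9); vs M: U (payoff 9); vs N: W (payoff 9); vs O: W (payoff 2).
Firm 2's best responses — vs U: O (payoff 9); vs V: L (payoff 7); vs W: M (payoff 7).
The only mutual best response is (V, L); neither player gains by switching there.

(V, L)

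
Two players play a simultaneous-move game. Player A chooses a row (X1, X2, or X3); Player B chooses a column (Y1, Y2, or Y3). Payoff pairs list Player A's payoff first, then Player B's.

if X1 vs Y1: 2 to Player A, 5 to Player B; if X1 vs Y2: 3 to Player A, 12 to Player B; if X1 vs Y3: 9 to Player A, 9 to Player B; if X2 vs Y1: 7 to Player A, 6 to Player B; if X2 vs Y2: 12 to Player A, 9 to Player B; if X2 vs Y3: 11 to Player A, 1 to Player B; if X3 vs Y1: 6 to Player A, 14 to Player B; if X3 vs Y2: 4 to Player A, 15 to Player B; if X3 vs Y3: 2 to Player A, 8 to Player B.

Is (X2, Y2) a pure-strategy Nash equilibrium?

Yes

Holding Player B at Y2: Player A gets 12 from X2, versus 3 from X1, 4 from X3. No profitable deviation for Player A.
Holding Player A at X2: Player B gets 9 from Y2, versus 6 from Y1, 1 from Y3. No profitable deviation for Player B either.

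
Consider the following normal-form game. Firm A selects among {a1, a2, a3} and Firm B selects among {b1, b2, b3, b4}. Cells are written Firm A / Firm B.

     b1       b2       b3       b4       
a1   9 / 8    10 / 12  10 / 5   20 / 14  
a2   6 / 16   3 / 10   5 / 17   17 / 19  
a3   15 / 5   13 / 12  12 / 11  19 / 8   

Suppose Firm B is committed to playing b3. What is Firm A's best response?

With Firm B fixed at b3, Firm A's payoffs are: a1 → 10, a2 → 5, a3 → 12.
The maximum is 12, achieved by a3.

a3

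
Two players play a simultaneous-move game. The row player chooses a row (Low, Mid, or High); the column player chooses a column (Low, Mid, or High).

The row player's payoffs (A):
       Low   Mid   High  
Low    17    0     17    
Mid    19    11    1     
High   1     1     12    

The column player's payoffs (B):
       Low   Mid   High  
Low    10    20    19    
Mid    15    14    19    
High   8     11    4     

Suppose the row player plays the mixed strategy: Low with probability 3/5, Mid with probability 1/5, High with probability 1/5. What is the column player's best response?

The column player's best reply maximizes expected payoff against the mix.
Low: (3/5)·10 + (1/5)·15 + (1/5)·8 = 53/5
Mid: (3/5)·20 + (1/5)·14 + (1/5)·11 = 17
High: (3/5)·19 + (1/5)·19 + (1/5)·4 = 16
Highest expected payoff is 17, from Mid.

Mid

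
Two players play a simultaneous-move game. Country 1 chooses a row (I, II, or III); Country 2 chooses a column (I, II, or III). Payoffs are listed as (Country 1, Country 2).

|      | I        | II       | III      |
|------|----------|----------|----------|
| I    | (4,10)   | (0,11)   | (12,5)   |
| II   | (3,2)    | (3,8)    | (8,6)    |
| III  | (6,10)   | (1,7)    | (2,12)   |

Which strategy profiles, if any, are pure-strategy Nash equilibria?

(II, II)

Find each player's best response to every opponent strategy; NE are the intersections.
Country 1's best responses — vs I: III (payoff 6); vs II: II (payoff 3); vs III: I (payoff 12).
Country 2's best responses — vs I: II (payoff 11); vs II: II (payoff 8); vs III: III (payoff 12).
The only mutual best response is (II, II); neither player gains by switching there.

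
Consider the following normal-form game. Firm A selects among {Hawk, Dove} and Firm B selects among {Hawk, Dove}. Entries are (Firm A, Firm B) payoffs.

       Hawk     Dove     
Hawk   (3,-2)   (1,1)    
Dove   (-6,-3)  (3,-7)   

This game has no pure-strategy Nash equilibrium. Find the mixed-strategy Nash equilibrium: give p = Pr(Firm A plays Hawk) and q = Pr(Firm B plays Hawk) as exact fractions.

In a mixed NE each player is indifferent between their pure strategies, so the opponent's mix sets the indifference.
Firm B indifferent between Hawk and Dove: p·(-2) + (1−p)·(-3) = p·1 + (1−p)·(-7) ⟹ (-3) + 1p = (-7) + 8p ⟹ p = 4/7.
Firm A indifferent between Hawk and Dove: q·3 + (1−q)·1 = q·(-6) + (1−q)·3 ⟹ 1 + 2q = 3 + (-9)q ⟹ q = 2/11.

p = 4/7, q = 2/11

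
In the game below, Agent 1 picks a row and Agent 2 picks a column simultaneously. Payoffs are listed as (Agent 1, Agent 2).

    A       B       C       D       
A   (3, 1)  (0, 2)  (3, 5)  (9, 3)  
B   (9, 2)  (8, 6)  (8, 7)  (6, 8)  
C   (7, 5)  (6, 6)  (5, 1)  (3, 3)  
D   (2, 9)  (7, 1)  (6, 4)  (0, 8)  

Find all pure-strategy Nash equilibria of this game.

No pure-strategy Nash equilibrium

A profile is a Nash equilibrium when each player is best-responding to the other.
Agent 1's best responses — vs A: B (payoff 9); vs B: B (payoff 8); vs C: B (payoff 8); vs D: A (payoff 9).
Agent 2's best responses — vs A: C (payoff 5); vs B: D (payoff 8); vs C: B (payoff 6); vs D: A (payoff 9).
No cell has both players best-responding. For instance, Agent 1's best reply to B is B, but against B Agent 2 prefers D over B.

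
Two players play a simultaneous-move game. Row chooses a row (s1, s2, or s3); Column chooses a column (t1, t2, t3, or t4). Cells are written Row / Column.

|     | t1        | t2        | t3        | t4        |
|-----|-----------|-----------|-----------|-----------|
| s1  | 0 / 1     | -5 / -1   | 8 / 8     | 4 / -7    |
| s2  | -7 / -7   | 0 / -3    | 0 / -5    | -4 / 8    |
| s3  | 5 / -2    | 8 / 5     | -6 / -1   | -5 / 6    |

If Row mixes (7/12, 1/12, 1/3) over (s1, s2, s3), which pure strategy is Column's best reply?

t3

Column's best reply maximizes expected payoff against the mix.
t1: (7/12)·1 + (1/12)·(-7) + (1/3)·(-2) = -2/3
t2: (7/12)·(-1) + (1/12)·(-3) + (1/3)·5 = 5/6
t3: (7/12)·8 + (1/12)·(-5) + (1/3)·(-1) = 47/12
t4: (7/12)·(-7) + (1/12)·8 + (1/3)·6 = -17/12
Highest expected payoff is 47/12, from t3.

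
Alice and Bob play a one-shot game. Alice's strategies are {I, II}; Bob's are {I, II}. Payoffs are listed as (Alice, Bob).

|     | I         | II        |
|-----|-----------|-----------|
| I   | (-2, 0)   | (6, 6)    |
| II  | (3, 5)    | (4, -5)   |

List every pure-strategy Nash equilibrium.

(I, II) and (II, I)

Check mutual best responses: a cell is a NE iff neither player can gain by unilaterally deviating.
Alice's best responses — vs I: II (payoff 3); vs II: I (payoff 6).
Bob's best responses — vs I: II (payoff 6); vs II: I (payoff 5).
Mutual best responses occur at (I, II) and (II, I); at each, neither player gains by switching.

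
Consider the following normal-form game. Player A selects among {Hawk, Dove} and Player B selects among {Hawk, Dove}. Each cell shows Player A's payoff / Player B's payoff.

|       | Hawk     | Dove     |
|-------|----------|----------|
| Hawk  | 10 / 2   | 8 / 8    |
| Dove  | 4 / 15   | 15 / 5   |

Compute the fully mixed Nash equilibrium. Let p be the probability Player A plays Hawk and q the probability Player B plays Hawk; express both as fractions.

In a mixed NE each player is indifferent between their pure strategies, so the opponent's mix sets the indifference.
Player B indifferent between Hawk and Dove: p·2 + (1−p)·15 = p·8 + (1−p)·5 ⟹ 15 + (-13)p = 5 + 3p ⟹ p = 5/8.
Player A indifferent between Hawk and Dove: q·10 + (1−q)·8 = q·4 + (1−q)·15 ⟹ 8 + 2q = 15 + (-11)q ⟹ q = 7/13.

p = 5/8, q = 7/13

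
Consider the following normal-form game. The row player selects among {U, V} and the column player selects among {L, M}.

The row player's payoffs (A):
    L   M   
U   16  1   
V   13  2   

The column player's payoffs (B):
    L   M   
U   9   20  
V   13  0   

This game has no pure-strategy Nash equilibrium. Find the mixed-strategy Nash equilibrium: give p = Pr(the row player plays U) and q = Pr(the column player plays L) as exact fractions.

Each player's mixing probability is pinned down by making the *other* player indifferent.
The column player indifferent between L and M: p·9 + (1−p)·13 = p·20 + (1−p)·0 ⟹ 13 + (-4)p = 0 + 20p ⟹ p = 13/24.
The row player indifferent between U and V: q·16 + (1−q)·1 = q·13 + (1−q)·2 ⟹ 1 + 15q = 2 + 11q ⟹ q = 1/4.

p = 13/24, q = 1/4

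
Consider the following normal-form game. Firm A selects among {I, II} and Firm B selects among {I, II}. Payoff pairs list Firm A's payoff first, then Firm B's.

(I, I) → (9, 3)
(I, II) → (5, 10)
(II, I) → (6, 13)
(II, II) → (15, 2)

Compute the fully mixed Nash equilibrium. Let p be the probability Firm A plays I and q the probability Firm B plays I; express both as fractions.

In a mixed NE each player is indifferent between their pure strategies, so the opponent's mix sets the indifference.
Firm B indifferent between I and II: p·3 + (1−p)·13 = p·10 + (1−p)·2 ⟹ 13 + (-10)p = 2 + 8p ⟹ p = 11/18.
Firm A indifferent between I and II: q·9 + (1−q)·5 = q·6 + (1−q)·15 ⟹ 5 + 4q = 15 + (-9)q ⟹ q = 10/13.

p = 11/18, q = 10/13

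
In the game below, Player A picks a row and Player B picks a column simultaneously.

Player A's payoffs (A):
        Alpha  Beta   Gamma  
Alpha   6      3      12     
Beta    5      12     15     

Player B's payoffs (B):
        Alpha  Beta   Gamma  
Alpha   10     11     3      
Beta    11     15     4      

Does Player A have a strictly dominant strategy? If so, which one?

Check whether one of Player A's strategies beats all alternatives regardless of what the opponent does.
Alpha is not dominant: against Beta, Beta gives 12 > 3.
Beta is not dominant: against Alpha, Alpha gives 6 > 5.
No single strategy is best against every opponent action.

No strictly dominant strategy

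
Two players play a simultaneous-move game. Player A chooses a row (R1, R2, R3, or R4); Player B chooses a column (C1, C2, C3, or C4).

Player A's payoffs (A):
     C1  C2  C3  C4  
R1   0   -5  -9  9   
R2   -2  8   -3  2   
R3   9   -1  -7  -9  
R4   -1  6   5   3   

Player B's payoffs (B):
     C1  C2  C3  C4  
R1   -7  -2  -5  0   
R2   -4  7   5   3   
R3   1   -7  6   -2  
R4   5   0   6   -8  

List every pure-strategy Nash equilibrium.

(R1, C4), (R2, C2), and (R4, C3)

Find each player's best response to every opponent strategy; NE are the intersections.
Player A's best responses — vs C1: R3 (payoff 9); vs C2: R2 (payoff 8); vs C3: R4 (payoff 5); vs C4: R1 (payoff 9).
Player B's best responses — vs R1: C4 (payoff 0); vs R2: C2 (payoff 7); vs R3: C3 (payoff 6); vs R4: C3 (payoff 6).
Mutual best responses occur at (R1, C4), (R2, C2), and (R4, C3); at each, neither player gains by switching.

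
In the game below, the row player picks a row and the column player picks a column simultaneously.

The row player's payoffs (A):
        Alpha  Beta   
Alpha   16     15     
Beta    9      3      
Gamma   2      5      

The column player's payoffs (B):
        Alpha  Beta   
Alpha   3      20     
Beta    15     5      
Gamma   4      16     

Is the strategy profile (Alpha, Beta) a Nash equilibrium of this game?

Yes

Holding the column player at Beta: the row player gets 15 from Alpha, versus 3 from Beta, 5 from Gamma. No profitable deviation for the row player.
Holding the row player at Alpha: the column player gets 20 from Beta, versus 3 from Alpha. No profitable deviation for the column player either.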